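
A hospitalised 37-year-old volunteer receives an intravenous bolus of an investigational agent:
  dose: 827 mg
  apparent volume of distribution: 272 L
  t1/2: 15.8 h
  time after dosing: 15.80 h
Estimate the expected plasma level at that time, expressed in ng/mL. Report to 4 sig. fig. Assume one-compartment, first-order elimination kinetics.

1520 ng/mL

C₀ = Dose / Vd = 827.0 / 272 = 3.040 mg/L
k = ln2 / t½ = 0.693147 / 15.8 = 0.04387 h⁻¹
t / t½ = 15.80 / 15.8 = 1 half-lives
C = C₀ × (1/2)^1 = 3.040 × 0.5000 = 1.520 mg/L
Convert: 1.520 mg/L × 1000 = 1520 ng/mL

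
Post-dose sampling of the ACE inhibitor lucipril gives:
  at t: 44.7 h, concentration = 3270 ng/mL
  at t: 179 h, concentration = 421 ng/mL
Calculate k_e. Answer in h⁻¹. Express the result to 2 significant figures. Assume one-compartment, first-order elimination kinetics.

0.015 h⁻¹

k = ln(C₁/C₂) / (t₂ − t₁) = ln(3270/421) / (179 − 44.7)
  = 2.050 / 134.3 = 0.01526 h⁻¹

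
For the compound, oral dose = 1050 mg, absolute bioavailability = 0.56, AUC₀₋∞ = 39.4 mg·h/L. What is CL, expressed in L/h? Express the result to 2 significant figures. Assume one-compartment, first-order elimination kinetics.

15 L/h

CL = F·Dose / AUC = 0.56 × 1050 / 39.4 = 14.92 L/h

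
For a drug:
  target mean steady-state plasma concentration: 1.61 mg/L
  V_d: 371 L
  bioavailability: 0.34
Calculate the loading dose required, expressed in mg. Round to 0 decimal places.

LD = Css × Vd / F = 1.61 × 371 / 0.34 = 1757 mg

1757 mg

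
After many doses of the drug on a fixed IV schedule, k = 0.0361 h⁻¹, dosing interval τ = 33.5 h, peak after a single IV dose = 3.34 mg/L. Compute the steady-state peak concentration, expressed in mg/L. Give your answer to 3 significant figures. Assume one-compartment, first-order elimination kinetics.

4.76 mg/L

e^(−kτ) = e^(−0.03610 × 33.5) = 0.2984
Accumulation ratio R = 1 / (1 − e^(−kτ)) = 1 / (1 − 0.2984) = 1.425
Steady-state peak = C₀ × R = 3.34 × 1.425 = 4.760 mg/L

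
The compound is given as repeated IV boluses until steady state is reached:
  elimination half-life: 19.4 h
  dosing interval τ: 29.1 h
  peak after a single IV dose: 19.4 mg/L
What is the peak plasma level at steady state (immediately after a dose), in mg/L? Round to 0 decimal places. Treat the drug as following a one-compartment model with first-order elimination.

30 mg/L

k = ln2 / t½ = 0.693147 / 19.4 = 0.03573 h⁻¹
e^(−kτ) = e^(−0.03573 × 29.1) = 0.3535
Accumulation ratio R = 1 / (1 − e^(−kτ)) = 1 / (1 − 0.3535) = 1.547
Steady-state peak = C₀ × R = 19.4 × 1.547 = 30.01 mg/L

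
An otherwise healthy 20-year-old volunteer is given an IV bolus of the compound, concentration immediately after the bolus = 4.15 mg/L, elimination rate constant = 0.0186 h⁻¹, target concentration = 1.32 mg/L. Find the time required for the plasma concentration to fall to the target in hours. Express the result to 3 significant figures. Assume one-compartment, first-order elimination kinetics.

t = ln(C₀ / C) / k = ln(4.150 / 1.32) / 0.01860
  = ln(3.144) / 0.01860 = 1.145 / 0.01860 = 61.56 h

61.6 h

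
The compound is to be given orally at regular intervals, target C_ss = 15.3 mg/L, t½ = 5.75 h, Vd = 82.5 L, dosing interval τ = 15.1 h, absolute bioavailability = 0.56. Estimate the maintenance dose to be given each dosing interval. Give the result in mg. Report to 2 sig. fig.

4100 mg

k = ln2 / t½ = 0.693147 / 5.75 = 0.1205 h⁻¹
CL = k × Vd = 0.1205 × 82.5 = 9.941 L/h
At steady state, F × (Dose/τ) = Css × CL.
Dose = Css × CL × τ / F = 15.3 × 9.941 × 15.1 / 0.56 = 4101 mg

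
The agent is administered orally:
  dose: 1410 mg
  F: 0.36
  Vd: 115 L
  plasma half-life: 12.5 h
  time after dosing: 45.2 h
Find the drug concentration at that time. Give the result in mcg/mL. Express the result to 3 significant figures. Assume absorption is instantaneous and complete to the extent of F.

0.360 mcg/mL

Amount reaching circulation = F × Dose = 0.36 × 1410 = 507.6 mg
C₀ = F·Dose / Vd = 507.6 / 115 = 4.414 mg/L
k = ln2 / t½ = 0.693147 / 12.5 = 0.05545 h⁻¹
C = C₀ · e^(−k·t) = 4.414 × e^(−0.05545 × 45.2)
  = 4.414 × 0.08157 = 0.3600 mg/L
(0.3600 mg/L = 0.3600 mcg/mL)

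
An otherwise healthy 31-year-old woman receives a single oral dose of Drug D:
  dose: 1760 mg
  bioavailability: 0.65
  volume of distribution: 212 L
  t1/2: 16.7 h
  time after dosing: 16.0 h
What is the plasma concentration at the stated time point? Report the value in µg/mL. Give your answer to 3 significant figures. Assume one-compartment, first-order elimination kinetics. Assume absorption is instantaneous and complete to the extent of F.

2.78 µg/mL

Amount reaching circulation = F × Dose = 0.65 × 1760 = 1144 mg
C₀ = F·Dose / Vd = 1144 / 212 = 5.396 mg/L
k = ln2 / t½ = 0.693147 / 16.7 = 0.04151 h⁻¹
C = C₀ · e^(−k·t) = 5.396 × e^(−0.04151 × 16.0)
  = 5.396 × 0.5147 = 2.777 mg/L
(2.777 mg/L = 2.777 µg/mL)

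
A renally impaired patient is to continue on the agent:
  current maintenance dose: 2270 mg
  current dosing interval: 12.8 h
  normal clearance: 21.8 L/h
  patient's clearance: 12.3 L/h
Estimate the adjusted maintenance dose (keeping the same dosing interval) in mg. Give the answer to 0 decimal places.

To keep the same average steady-state level, dosing rate must scale with clearance.
CL ratio = 12.3 / 21.8 = 0.5642
New dose (same interval) = 2270 × 0.5642 = 1281 mg

1281 mg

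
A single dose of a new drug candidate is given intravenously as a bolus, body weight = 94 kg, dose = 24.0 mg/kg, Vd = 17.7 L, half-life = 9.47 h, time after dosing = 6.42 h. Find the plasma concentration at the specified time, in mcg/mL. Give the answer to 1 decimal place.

79.7 mcg/mL

Total dose = 24.0 × 94 = 2256 mg
C₀ = Dose / Vd = 2256 / 17.7 = 127.5 mg/L
k = ln2 / t½ = 0.693147 / 9.47 = 0.07319 h⁻¹
C = C₀ · e^(−k·t) = 127.5 × e^(−0.07319 × 6.42)
  = 127.5 × 0.6251 = 79.70 mg/L
(79.70 mg/L = 79.70 mcg/mL)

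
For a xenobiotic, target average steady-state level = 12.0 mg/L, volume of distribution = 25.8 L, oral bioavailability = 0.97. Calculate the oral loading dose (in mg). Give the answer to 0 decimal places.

LD = Css × Vd / F = 12.0 × 25.8 / 0.97 = 319.2 mg

319 mg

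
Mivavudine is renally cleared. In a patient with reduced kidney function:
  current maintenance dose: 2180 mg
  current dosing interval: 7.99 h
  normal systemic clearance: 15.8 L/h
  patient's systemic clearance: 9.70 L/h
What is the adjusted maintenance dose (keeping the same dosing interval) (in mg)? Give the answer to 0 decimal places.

1338 mg

To keep the same average steady-state level, dosing rate must scale with clearance.
CL ratio = 9.70 / 15.8 = 0.6139
New dose (same interval) = 2180 × 0.6139 = 1338 mg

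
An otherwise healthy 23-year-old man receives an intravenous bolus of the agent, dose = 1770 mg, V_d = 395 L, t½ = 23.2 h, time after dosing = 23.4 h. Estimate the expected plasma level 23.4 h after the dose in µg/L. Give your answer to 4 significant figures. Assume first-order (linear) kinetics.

C₀ = Dose / Vd = 1770 / 395 = 4.481 mg/L
k = ln2 / t½ = 0.693147 / 23.2 = 0.02988 h⁻¹
C = C₀ · e^(−k·t) = 4.481 × e^(−0.02988 × 23.4)
  = 4.481 × 0.4970 = 2.227 mg/L
Convert: 2.227 mg/L × 1000 = 2227 µg/L

2227 µg/L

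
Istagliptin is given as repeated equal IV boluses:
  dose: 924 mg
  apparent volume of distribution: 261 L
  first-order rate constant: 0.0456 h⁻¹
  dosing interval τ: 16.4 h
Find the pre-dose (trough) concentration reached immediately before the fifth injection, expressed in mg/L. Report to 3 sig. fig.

3.02 mg/L

C₀ per dose = Dose / Vd = 924 / 261 = 3.540 mg/L
Fraction remaining after one interval: r = e^(−kτ) = e^(−0.04560 × 16.4) = 0.4734
Before dose 5, 4 doses have been given (aged 1τ, 2τ, 3τ, 4τ).
C_trough = C₀ × (r + r² + … + r^4) = C₀ × r(1−r^4)/(1−r)
        = 3.540 × 0.4734 × (1 − 0.05022) / (1 − 0.4734) = 3.023 mg/L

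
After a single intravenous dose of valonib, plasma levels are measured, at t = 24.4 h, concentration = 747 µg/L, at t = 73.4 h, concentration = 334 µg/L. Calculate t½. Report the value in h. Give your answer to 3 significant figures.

k = ln(C₁/C₂) / (t₂ − t₁) = ln(747/334) / (73.4 − 24.4)
  = 0.8049 / 49.00 = 0.01643 h⁻¹
t½ = ln2 / k = 0.693147 / 0.01643 = 42.19 h

42.2 h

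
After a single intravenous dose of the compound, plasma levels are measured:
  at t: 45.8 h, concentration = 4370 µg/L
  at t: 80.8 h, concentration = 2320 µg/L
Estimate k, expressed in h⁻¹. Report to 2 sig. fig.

k = ln(C₁/C₂) / (t₂ − t₁) = ln(4370/2320) / (80.8 − 45.8)
  = 0.6332 / 35.00 = 0.01809 h⁻¹

0.018 h⁻¹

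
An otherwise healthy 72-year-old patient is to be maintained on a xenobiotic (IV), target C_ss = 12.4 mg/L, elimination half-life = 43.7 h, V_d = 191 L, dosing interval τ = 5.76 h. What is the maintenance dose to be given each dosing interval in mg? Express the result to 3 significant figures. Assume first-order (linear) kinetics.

216 mg

k = ln2 / t½ = 0.693147 / 43.7 = 0.01586 h⁻¹
CL = k × Vd = 0.01586 × 191 = 3.029 L/h
At steady state, Dose/τ = Css × CL.
Dose = Css × CL × τ = 12.4 × 3.029 × 5.76 = 216.3 mg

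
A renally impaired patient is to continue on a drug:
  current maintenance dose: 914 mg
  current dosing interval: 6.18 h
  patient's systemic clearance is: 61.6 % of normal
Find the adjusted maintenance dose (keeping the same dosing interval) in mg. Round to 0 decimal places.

To keep the same average steady-state level, dosing rate must scale with clearance.
CL ratio = 61.6 / 100 = 0.6160
New dose (same interval) = 914 × 0.6160 = 563.0 mg

563 mg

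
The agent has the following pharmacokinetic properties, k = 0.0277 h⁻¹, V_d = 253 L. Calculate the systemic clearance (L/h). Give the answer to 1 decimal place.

CL = k × Vd = 0.0277 × 253 = 7.008 L/h

7.0 L/h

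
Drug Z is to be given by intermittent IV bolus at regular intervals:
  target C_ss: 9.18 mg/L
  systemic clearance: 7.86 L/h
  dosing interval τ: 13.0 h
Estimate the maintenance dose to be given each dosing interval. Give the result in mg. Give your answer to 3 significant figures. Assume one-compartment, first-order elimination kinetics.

At steady state, Dose/τ = Css × CL.
Dose = Css × CL × τ = 9.18 × 7.860 × 13.0 = 938.0 mg

938 mg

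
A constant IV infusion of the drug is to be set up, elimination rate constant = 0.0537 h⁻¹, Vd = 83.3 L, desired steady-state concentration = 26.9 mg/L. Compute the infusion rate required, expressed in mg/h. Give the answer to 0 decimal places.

CL = k × Vd = 0.05370 × 83.3 = 4.473 L/h
At steady state, infusion rate R₀ = Css × CL = 26.9 × 4.473 = 120.3 mg/h

120 mg/h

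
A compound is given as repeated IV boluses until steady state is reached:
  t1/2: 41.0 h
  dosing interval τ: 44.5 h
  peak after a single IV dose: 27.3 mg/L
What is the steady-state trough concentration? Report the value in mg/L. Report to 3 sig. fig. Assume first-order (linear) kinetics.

k = ln2 / t½ = 0.693147 / 41.0 = 0.01691 h⁻¹
e^(−kτ) = e^(−0.01691 × 44.5) = 0.4712
Accumulation ratio R = 1 / (1 − e^(−kτ)) = 1 / (1 − 0.4712) = 1.891
Steady-state trough = C₀ × R × e^(−kτ) = 27.3 × 1.891 × 0.4712 = 24.33 mg/L

24.3 mg/L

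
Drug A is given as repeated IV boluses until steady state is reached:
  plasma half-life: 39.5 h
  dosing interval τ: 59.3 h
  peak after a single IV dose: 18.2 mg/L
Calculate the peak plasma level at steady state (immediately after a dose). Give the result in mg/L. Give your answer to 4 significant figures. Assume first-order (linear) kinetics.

28.14 mg/L

k = ln2 / t½ = 0.693147 / 39.5 = 0.01755 h⁻¹
e^(−kτ) = e^(−0.01755 × 59.3) = 0.3532
Accumulation ratio R = 1 / (1 − e^(−kτ)) = 1 / (1 − 0.3532) = 1.546
Steady-state peak = C₀ × R = 18.2 × 1.546 = 28.14 mg/L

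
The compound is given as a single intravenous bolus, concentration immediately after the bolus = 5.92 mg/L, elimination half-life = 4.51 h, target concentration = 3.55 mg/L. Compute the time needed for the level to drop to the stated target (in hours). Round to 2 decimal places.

k = ln2 / t½ = 0.693147 / 4.51 = 0.1537 h⁻¹
t = ln(C₀ / C) / k = ln(5.920 / 3.55) / 0.1537
  = ln(1.668) / 0.1537 = 0.5116 / 0.1537 = 3.329 h

3.33 h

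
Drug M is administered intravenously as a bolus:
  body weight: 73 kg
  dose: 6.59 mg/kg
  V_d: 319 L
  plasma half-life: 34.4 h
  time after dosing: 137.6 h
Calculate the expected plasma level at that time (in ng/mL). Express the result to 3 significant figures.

Total dose = 6.59 × 73 = 481.1 mg
C₀ = Dose / Vd = 481.1 / 319 = 1.508 mg/L
k = ln2 / t½ = 0.693147 / 34.4 = 0.02015 h⁻¹
t / t½ = 137.6 / 34.4 = 4 half-lives
C = C₀ × (1/2)^4 = 1.508 × 0.06250 = 0.09425 mg/L
Convert: 0.09425 mg/L × 1000 = 94.25 ng/mL

94.3 ng/mL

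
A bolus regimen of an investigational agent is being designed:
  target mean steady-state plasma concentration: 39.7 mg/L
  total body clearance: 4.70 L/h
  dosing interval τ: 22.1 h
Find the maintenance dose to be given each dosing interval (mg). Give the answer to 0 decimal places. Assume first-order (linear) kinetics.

At steady state, Dose/τ = Css × CL.
Dose = Css × CL × τ = 39.7 × 4.700 × 22.1 = 4124 mg

4124 mg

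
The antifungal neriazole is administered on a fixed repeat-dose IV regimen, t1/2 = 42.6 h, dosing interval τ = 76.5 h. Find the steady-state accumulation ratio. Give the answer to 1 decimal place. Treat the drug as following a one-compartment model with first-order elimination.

1.4

k = ln2 / t½ = 0.693147 / 42.6 = 0.01627 h⁻¹
e^(−kτ) = e^(−0.01627 × 76.5) = 0.2880
Accumulation ratio R = 1 / (1 − e^(−kτ)) = 1 / (1 − 0.2880) = 1.404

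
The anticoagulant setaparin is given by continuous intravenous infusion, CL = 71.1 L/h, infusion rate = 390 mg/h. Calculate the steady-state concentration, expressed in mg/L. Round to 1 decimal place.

At steady state Css = R₀ / CL = 390 / 71.10 = 5.485 mg/L

5.5 mg/L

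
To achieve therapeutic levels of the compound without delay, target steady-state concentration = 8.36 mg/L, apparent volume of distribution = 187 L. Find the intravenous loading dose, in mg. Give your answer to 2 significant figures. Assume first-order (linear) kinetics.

1600 mg

LD = Css × Vd = 8.36 × 187 = 1563 mg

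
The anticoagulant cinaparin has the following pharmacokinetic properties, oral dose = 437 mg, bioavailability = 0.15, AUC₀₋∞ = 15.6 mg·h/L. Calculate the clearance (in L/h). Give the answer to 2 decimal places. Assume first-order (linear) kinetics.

4.20 L/h

CL = F·Dose / AUC = 0.15 × 437 / 15.6 = 4.202 L/h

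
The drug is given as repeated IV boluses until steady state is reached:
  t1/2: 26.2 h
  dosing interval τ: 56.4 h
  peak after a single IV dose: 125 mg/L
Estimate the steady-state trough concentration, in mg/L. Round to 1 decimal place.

36.3 mg/L

k = ln2 / t½ = 0.693147 / 26.2 = 0.02646 h⁻¹
e^(−kτ) = e^(−0.02646 × 56.4) = 0.2248
Accumulation ratio R = 1 / (1 − e^(−kτ)) = 1 / (1 − 0.2248) = 1.290
Steady-state trough = C₀ × R × e^(−kτ) = 125 × 1.290 × 0.2248 = 36.25 mg/L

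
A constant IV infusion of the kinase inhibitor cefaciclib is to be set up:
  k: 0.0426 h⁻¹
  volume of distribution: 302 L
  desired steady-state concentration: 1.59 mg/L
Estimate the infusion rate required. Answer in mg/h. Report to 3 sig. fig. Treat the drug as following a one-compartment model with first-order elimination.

20.5 mg/h

CL = k × Vd = 0.04260 × 302 = 12.87 L/h
At steady state, infusion rate R₀ = Css × CL = 1.59 × 12.87 = 20.46 mg/h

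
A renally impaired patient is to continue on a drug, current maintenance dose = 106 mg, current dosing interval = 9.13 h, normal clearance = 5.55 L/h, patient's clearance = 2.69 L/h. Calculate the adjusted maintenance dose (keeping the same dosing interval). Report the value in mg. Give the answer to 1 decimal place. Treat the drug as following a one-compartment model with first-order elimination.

51.4 mg

To keep the same average steady-state level, dosing rate must scale with clearance.
CL ratio = 2.69 / 5.55 = 0.4847
New dose (same interval) = 106 × 0.4847 = 51.38 mg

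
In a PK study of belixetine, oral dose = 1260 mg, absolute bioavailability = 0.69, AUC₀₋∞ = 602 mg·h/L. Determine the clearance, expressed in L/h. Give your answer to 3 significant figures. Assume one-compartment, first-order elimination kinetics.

1.44 L/h

CL = F·Dose / AUC = 0.69 × 1260 / 602 = 1.444 L/h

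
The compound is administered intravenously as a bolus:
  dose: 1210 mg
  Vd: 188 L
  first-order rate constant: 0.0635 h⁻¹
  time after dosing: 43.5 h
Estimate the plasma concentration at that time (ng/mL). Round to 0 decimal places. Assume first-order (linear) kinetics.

C₀ = Dose / Vd = 1210 / 188 = 6.436 mg/L
C = C₀ · e^(−k·t) = 6.436 × e^(−0.06350 × 43.5)
  = 6.436 × 0.06315 = 0.4064 mg/L
Convert: 0.4064 mg/L × 1000 = 406.4 ng/mL

406 ng/mL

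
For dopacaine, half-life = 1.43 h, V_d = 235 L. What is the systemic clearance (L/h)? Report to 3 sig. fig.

114 L/h

k = ln2 / t½ = 0.693147 / 1.43 = 0.4847 h⁻¹
CL = k × Vd = 0.4847 × 235 = 113.9 L/h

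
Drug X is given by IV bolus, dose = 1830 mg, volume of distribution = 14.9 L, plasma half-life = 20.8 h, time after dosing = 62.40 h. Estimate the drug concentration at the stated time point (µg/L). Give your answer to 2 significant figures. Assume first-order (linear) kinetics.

15000 µg/L

C₀ = Dose / Vd = 1830 / 14.9 = 122.8 mg/L
k = ln2 / t½ = 0.693147 / 20.8 = 0.03332 h⁻¹
t / t½ = 62.40 / 20.8 = 3 half-lives
C = C₀ × (1/2)^3 = 122.8 × 0.1250 = 15.35 mg/L
Convert: 15.35 mg/L × 1000 = 15350 µg/L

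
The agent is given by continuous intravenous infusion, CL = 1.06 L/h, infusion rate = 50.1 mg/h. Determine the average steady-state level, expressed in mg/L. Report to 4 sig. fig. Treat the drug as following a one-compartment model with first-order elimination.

47.26 mg/L

At steady state Css = R₀ / CL = 50.1 / 1.060 = 47.26 mg/L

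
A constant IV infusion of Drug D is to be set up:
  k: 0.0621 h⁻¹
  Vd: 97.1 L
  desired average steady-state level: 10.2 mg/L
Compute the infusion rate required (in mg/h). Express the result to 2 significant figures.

62 mg/h

CL = k × Vd = 0.06210 × 97.1 = 6.030 L/h
At steady state, infusion rate R₀ = Css × CL = 10.2 × 6.030 = 61.51 mg/h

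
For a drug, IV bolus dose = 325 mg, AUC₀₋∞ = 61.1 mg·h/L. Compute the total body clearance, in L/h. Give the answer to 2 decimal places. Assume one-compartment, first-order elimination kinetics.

5.32 L/h

CL = Dose / AUC = 325 / 61.1 = 5.319 L/h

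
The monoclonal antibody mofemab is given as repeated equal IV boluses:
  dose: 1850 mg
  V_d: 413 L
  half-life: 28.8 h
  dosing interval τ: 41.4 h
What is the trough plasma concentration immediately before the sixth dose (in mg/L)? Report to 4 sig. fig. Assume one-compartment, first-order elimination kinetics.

C₀ per dose = Dose / Vd = 1850 / 413 = 4.479 mg/L
k = ln2 / t½ = 0.693147 / 28.8 = 0.02407 h⁻¹
Fraction remaining after one interval: r = e^(−kτ) = e^(−0.02407 × 41.4) = 0.3692
Before dose 6, 5 doses have been given (aged 1τ, 2τ, 3τ, 4τ, 5τ).
C_trough = C₀ × (r + r² + … + r^5) = C₀ × r(1−r^5)/(1−r)
        = 4.479 × 0.3692 × (1 − 0.006860) / (1 − 0.3692) = 2.604 mg/L

2.604 mg/L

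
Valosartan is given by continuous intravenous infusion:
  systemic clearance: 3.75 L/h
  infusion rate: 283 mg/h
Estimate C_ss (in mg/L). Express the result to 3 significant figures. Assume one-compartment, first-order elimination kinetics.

75.5 mg/L

At steady state Css = R₀ / CL = 283 / 3.750 = 75.47 mg/L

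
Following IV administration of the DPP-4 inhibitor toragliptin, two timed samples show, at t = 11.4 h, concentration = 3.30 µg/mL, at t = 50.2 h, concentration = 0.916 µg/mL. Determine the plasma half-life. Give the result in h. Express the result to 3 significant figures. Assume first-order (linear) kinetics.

21.0 h

k = ln(C₁/C₂) / (t₂ − t₁) = ln(3.30/0.916) / (50.2 − 11.4)
  = 1.282 / 38.80 = 0.03304 h⁻¹
t½ = ln2 / k = 0.693147 / 0.03304 = 20.98 h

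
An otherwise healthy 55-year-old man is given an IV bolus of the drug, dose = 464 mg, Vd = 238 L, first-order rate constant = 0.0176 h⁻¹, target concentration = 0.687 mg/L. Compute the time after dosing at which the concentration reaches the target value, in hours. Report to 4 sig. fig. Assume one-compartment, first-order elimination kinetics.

C₀ = Dose / Vd = 464.0 / 238 = 1.950 mg/L
t = ln(C₀ / C) / k = ln(1.950 / 0.687) / 0.01760
  = ln(2.838) / 0.01760 = 1.043 / 0.01760 = 59.26 h

59.26 h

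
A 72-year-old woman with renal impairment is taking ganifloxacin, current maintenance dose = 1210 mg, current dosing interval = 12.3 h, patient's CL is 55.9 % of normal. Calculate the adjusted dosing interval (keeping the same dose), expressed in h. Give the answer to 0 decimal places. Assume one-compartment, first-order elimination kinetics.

22 h

To keep the same average steady-state level, dosing rate must scale with clearance.
CL ratio = 55.9 / 100 = 0.5590
New interval (same dose) = 12.3 / 0.5590 = 22.00 h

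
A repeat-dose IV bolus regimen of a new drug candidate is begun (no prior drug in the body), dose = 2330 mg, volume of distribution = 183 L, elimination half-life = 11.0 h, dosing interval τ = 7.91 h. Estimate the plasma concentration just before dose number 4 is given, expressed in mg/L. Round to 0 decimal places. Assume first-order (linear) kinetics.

15 mg/L

C₀ per dose = Dose / Vd = 2330 / 183 = 12.73 mg/L
k = ln2 / t½ = 0.693147 / 11.0 = 0.06301 h⁻¹
Fraction remaining after one interval: r = e^(−kτ) = e^(−0.06301 × 7.91) = 0.6075
Before dose 4, 3 doses have been given (aged 1τ, 2τ, 3τ).
C_trough = C₀ × (r + r² + … + r^3) = C₀ × r(1−r^3)/(1−r)
        = 12.73 × 0.6075 × (1 − 0.2242) / (1 − 0.6075) = 15.29 mg/L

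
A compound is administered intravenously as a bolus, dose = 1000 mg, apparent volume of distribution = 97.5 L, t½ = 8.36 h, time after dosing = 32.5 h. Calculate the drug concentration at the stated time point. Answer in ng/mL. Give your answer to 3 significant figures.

C₀ = Dose / Vd = 1000 / 97.5 = 10.26 mg/L
k = ln2 / t½ = 0.693147 / 8.36 = 0.08291 h⁻¹
C = C₀ · e^(−k·t) = 10.26 × e^(−0.08291 × 32.5)
  = 10.26 × 0.06757 = 0.6933 mg/L
Convert: 0.6933 mg/L × 1000 = 693.3 ng/mL

693 ng/mL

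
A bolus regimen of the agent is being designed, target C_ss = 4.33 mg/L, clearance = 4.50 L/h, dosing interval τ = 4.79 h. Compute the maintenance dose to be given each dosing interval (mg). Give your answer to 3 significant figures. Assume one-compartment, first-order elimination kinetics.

93.3 mg

At steady state, Dose/τ = Css × CL.
Dose = Css × CL × τ = 4.33 × 4.500 × 4.79 = 93.33 mg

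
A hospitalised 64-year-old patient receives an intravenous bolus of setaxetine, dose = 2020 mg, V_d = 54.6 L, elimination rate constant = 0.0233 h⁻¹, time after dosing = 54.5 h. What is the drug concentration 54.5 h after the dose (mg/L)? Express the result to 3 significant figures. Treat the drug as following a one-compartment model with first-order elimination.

10.4 mg/L

C₀ = Dose / Vd = 2020 / 54.6 = 37.00 mg/L
C = C₀ · e^(−k·t) = 37.00 × e^(−0.02330 × 54.5)
  = 37.00 × 0.2809 = 10.39 mg/L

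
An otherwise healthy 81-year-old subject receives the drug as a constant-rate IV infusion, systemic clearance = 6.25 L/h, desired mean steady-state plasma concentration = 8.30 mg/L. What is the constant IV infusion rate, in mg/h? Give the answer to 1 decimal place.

At steady state, infusion rate R₀ = Css × CL = 8.30 × 6.250 = 51.88 mg/h

51.9 mg/h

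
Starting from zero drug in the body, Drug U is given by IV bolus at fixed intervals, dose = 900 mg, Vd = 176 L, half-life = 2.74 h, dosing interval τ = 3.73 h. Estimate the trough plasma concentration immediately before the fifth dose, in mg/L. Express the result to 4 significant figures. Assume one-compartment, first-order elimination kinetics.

3.184 mg/L

C₀ per dose = Dose / Vd = 900 / 176 = 5.114 mg/L
k = ln2 / t½ = 0.693147 / 2.74 = 0.2530 h⁻¹
Fraction remaining after one interval: r = e^(−kτ) = e^(−0.2530 × 3.73) = 0.3892
Before dose 5, 4 doses have been given (aged 1τ, 2τ, 3τ, 4τ).
C_trough = C₀ × (r + r² + … + r^4) = C₀ × r(1−r^4)/(1−r)
        = 5.114 × 0.3892 × (1 − 0.02295) / (1 − 0.3892) = 3.184 mg/L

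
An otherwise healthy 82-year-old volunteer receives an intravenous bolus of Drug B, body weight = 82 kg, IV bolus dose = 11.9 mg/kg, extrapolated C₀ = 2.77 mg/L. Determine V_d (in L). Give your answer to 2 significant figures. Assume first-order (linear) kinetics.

350 L

Dose = 11.9 × 82 = 975.8 mg
Vd = Dose / C₀ = 975.8 / 2.77 = 352.3 L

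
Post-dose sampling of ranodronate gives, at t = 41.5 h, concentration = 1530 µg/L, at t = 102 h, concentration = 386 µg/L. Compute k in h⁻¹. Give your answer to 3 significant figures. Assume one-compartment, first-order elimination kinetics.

k = ln(C₁/C₂) / (t₂ − t₁) = ln(1530/386) / (102 − 41.5)
  = 1.377 / 60.50 = 0.02276 h⁻¹

0.0228 h⁻¹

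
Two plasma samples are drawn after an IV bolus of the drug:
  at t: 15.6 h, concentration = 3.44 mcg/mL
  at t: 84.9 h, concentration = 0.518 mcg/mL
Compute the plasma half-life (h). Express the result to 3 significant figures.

25.4 h

k = ln(C₁/C₂) / (t₂ − t₁) = ln(3.44/0.518) / (84.9 − 15.6)
  = 1.893 / 69.30 = 0.02732 h⁻¹
t½ = ln2 / k = 0.693147 / 0.02732 = 25.37 h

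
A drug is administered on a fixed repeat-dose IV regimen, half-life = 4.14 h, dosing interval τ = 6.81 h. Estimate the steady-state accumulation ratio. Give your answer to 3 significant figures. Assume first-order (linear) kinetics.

k = ln2 / t½ = 0.693147 / 4.14 = 0.1674 h⁻¹
e^(−kτ) = e^(−0.1674 × 6.81) = 0.3198
Accumulation ratio R = 1 / (1 − e^(−kτ)) = 1 / (1 − 0.3198) = 1.470

1.47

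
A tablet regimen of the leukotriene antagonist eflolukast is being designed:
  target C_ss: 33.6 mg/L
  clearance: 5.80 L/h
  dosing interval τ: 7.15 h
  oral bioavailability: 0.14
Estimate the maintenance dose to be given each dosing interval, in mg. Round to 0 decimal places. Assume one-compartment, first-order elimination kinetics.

At steady state, F × (Dose/τ) = Css × CL.
Dose = Css × CL × τ / F = 33.6 × 5.800 × 7.15 / 0.14 = 9953 mg

9953 mg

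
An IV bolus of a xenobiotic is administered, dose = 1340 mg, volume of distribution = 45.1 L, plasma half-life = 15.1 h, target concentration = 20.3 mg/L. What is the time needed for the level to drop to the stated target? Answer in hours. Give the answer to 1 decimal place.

8.3 h

C₀ = Dose / Vd = 1340 / 45.1 = 29.71 mg/L
k = ln2 / t½ = 0.693147 / 15.1 = 0.04590 h⁻¹
t = ln(C₀ / C) / k = ln(29.71 / 20.3) / 0.04590
  = ln(1.464) / 0.04590 = 0.3812 / 0.04590 = 8.305 h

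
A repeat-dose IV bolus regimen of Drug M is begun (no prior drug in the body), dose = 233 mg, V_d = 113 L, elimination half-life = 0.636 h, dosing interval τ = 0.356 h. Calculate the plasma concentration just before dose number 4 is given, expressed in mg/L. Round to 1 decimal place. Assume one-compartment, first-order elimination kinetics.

C₀ per dose = Dose / Vd = 233 / 113 = 2.062 mg/L
k = ln2 / t½ = 0.693147 / 0.636 = 1.090 h⁻¹
Fraction remaining after one interval: r = e^(−kτ) = e^(−1.090 × 0.356) = 0.6784
Before dose 4, 3 doses have been given (aged 1τ, 2τ, 3τ).
C_trough = C₀ × (r + r² + … + r^3) = C₀ × r(1−r^3)/(1−r)
        = 2.062 × 0.6784 × (1 − 0.3122) / (1 − 0.6784) = 2.992 mg/L

3.0 mg/L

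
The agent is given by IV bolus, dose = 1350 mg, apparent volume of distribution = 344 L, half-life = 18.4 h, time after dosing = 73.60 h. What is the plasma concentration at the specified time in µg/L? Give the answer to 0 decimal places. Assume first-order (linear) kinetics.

245 µg/L

C₀ = Dose / Vd = 1350 / 344 = 3.924 mg/L
k = ln2 / t½ = 0.693147 / 18.4 = 0.03767 h⁻¹
t / t½ = 73.60 / 18.4 = 4 half-lives
C = C₀ × (1/2)^4 = 3.924 × 0.06250 = 0.2453 mg/L
Convert: 0.2453 mg/L × 1000 = 245.3 µg/L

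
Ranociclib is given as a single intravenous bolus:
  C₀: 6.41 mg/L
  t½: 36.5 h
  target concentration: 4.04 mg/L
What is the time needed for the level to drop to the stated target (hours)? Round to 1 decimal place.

24.3 h

k = ln2 / t½ = 0.693147 / 36.5 = 0.01899 h⁻¹
t = ln(C₀ / C) / k = ln(6.410 / 4.04) / 0.01899
  = ln(1.587) / 0.01899 = 0.4618 / 0.01899 = 24.32 h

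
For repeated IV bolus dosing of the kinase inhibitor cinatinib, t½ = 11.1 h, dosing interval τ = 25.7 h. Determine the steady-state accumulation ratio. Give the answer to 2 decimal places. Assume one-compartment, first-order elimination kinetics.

1.25

k = ln2 / t½ = 0.693147 / 11.1 = 0.06245 h⁻¹
e^(−kτ) = e^(−0.06245 × 25.7) = 0.2009
Accumulation ratio R = 1 / (1 − e^(−kτ)) = 1 / (1 − 0.2009) = 1.251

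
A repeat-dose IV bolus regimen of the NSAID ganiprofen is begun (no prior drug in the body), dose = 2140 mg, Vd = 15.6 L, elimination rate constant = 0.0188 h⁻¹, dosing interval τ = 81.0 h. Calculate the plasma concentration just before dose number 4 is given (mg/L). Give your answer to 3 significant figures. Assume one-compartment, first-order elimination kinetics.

C₀ per dose = Dose / Vd = 2140 / 15.6 = 137.2 mg/L
Fraction remaining after one interval: r = e^(−kτ) = e^(−0.01880 × 81.0) = 0.2181
Before dose 4, 3 doses have been given (aged 1τ, 2τ, 3τ).
C_trough = C₀ × (r + r² + … + r^3) = C₀ × r(1−r^3)/(1−r)
        = 137.2 × 0.2181 × (1 − 0.01037) / (1 − 0.2181) = 37.87 mg/L

37.9 mg/L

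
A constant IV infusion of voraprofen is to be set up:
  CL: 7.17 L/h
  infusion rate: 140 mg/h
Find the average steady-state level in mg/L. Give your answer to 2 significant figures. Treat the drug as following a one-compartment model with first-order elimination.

20 mg/L

At steady state Css = R₀ / CL = 140 / 7.170 = 19.53 mg/L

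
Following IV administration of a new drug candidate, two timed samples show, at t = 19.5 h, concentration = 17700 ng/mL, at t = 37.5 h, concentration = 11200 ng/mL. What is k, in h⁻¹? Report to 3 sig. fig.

k = ln(C₁/C₂) / (t₂ − t₁) = ln(17700/11200) / (37.5 − 19.5)
  = 0.4577 / 18.00 = 0.02543 h⁻¹

0.0254 h⁻¹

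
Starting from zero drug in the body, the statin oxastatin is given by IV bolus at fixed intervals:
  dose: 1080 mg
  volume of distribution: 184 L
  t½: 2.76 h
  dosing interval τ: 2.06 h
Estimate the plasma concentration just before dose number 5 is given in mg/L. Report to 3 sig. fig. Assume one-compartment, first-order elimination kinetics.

7.57 mg/L

C₀ per dose = Dose / Vd = 1080 / 184 = 5.870 mg/L
k = ln2 / t½ = 0.693147 / 2.76 = 0.2511 h⁻¹
Fraction remaining after one interval: r = e^(−kτ) = e^(−0.2511 × 2.06) = 0.5961
Before dose 5, 4 doses have been given (aged 1τ, 2τ, 3τ, 4τ).
C_trough = C₀ × (r + r² + … + r^4) = C₀ × r(1−r^4)/(1−r)
        = 5.870 × 0.5961 × (1 − 0.1263) / (1 − 0.5961) = 7.569 mg/L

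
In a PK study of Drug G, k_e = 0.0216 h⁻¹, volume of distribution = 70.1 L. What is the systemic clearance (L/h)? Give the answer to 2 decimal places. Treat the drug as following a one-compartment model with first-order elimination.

1.51 L/h

CL = k × Vd = 0.0216 × 70.1 = 1.514 L/h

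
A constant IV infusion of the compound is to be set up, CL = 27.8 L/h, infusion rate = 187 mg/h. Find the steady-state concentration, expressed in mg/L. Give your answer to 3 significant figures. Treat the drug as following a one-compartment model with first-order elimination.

6.73 mg/L

At steady state Css = R₀ / CL = 187 / 27.80 = 6.727 mg/L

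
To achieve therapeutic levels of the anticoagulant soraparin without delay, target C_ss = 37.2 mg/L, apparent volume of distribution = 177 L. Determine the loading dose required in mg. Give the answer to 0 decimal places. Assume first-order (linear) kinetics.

LD = Css × Vd = 37.2 × 177 = 6584 mg

6584 mg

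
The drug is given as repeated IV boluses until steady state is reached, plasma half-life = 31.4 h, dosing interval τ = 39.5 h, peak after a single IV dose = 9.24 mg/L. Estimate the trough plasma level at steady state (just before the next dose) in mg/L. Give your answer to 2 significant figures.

k = ln2 / t½ = 0.693147 / 31.4 = 0.02207 h⁻¹
e^(−kτ) = e^(−0.02207 × 39.5) = 0.4182
Accumulation ratio R = 1 / (1 − e^(−kτ)) = 1 / (1 − 0.4182) = 1.719
Steady-state trough = C₀ × R × e^(−kτ) = 9.24 × 1.719 × 0.4182 = 6.643 mg/L

6.6 mg/L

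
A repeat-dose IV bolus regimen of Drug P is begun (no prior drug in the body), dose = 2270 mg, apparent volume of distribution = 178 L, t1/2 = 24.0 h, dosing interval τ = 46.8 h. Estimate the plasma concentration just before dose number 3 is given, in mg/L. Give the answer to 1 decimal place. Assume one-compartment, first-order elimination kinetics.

4.2 mg/L

C₀ per dose = Dose / Vd = 2270 / 178 = 12.75 mg/L
k = ln2 / t½ = 0.693147 / 24.0 = 0.02888 h⁻¹
Fraction remaining after one interval: r = e^(−kτ) = e^(−0.02888 × 46.8) = 0.2588
Before dose 3, 2 doses have been given (aged 1τ, 2τ).
C_trough = C₀ × (r + r²) = 12.75 × (0.2588 + 0.06698) = 4.154 mg/L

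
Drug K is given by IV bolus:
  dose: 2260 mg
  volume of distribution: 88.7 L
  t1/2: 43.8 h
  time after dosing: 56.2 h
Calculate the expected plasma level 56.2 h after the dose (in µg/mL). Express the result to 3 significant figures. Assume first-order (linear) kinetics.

C₀ = Dose / Vd = 2260 / 88.7 = 25.48 mg/L
k = ln2 / t½ = 0.693147 / 43.8 = 0.01583 h⁻¹
C = C₀ · e^(−k·t) = 25.48 × e^(−0.01583 × 56.2)
  = 25.48 × 0.4108 = 10.47 mg/L
(10.47 mg/L = 10.47 µg/mL)

10.5 µg/mL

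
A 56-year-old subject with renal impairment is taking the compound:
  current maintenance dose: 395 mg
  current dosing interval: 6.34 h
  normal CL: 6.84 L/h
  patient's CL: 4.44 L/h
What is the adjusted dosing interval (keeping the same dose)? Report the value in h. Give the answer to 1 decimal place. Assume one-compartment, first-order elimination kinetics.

To keep the same average steady-state level, dosing rate must scale with clearance.
CL ratio = 4.44 / 6.84 = 0.6491
New interval (same dose) = 6.34 / 0.6491 = 9.767 h

9.8 h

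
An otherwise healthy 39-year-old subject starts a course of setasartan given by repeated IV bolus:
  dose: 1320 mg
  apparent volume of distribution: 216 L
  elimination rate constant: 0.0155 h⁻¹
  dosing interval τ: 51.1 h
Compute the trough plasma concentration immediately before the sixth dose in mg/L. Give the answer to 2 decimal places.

4.96 mg/L

C₀ per dose = Dose / Vd = 1320 / 216 = 6.111 mg/L
Fraction remaining after one interval: r = e^(−kτ) = e^(−0.01550 × 51.1) = 0.4529
Before dose 6, 5 doses have been given (aged 1τ, 2τ, 3τ, 4τ, 5τ).
C_trough = C₀ × (r + r² + … + r^5) = C₀ × r(1−r^5)/(1−r)
        = 6.111 × 0.4529 × (1 − 0.01906) / (1 − 0.4529) = 4.962 mg/L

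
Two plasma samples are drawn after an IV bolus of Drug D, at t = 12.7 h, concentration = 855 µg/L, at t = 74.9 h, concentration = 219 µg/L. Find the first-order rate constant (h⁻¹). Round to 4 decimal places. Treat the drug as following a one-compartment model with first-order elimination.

k = ln(C₁/C₂) / (t₂ − t₁) = ln(855/219) / (74.9 − 12.7)
  = 1.362 / 62.20 = 0.02190 h⁻¹

0.0219 h⁻¹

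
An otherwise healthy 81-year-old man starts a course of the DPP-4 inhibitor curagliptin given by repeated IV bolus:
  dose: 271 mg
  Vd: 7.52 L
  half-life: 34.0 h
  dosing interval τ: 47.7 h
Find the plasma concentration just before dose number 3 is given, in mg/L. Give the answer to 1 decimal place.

C₀ per dose = Dose / Vd = 271 / 7.52 = 36.04 mg/L
k = ln2 / t½ = 0.693147 / 34.0 = 0.02039 h⁻¹
Fraction remaining after one interval: r = e^(−kτ) = e^(−0.02039 × 47.7) = 0.3781
Before dose 3, 2 doses have been given (aged 1τ, 2τ).
C_trough = C₀ × (r + r²) = 36.04 × (0.3781 + 0.1430) = 18.78 mg/L

18.8 mg/L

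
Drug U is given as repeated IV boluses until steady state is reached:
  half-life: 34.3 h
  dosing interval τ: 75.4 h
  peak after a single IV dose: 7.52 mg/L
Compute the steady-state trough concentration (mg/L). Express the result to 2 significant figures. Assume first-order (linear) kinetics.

k = ln2 / t½ = 0.693147 / 34.3 = 0.02021 h⁻¹
e^(−kτ) = e^(−0.02021 × 75.4) = 0.2179
Accumulation ratio R = 1 / (1 − e^(−kτ)) = 1 / (1 − 0.2179) = 1.279
Steady-state trough = C₀ × R × e^(−kτ) = 7.52 × 1.279 × 0.2179 = 2.096 mg/L

2.1 mg/L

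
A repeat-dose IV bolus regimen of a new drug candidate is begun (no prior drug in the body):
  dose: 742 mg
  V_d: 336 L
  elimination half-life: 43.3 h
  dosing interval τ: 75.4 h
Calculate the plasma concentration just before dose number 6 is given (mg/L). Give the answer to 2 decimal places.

0.94 mg/L

C₀ per dose = Dose / Vd = 742 / 336 = 2.208 mg/L
k = ln2 / t½ = 0.693147 / 43.3 = 0.01601 h⁻¹
Fraction remaining after one interval: r = e^(−kτ) = e^(−0.01601 × 75.4) = 0.2990
Before dose 6, 5 doses have been given (aged 1τ, 2τ, 3τ, 4τ, 5τ).
C_trough = C₀ × (r + r² + … + r^5) = C₀ × r(1−r^5)/(1−r)
        = 2.208 × 0.2990 × (1 − 0.002390) / (1 − 0.2990) = 0.9395 mg/L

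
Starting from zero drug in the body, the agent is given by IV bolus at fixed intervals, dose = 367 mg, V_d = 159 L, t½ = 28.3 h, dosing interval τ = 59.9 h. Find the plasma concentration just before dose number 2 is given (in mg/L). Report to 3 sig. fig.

C₀ per dose = Dose / Vd = 367 / 159 = 2.308 mg/L
k = ln2 / t½ = 0.693147 / 28.3 = 0.02449 h⁻¹
Fraction remaining after one interval: r = e^(−kτ) = e^(−0.02449 × 59.9) = 0.2306
Before dose 2, 1 dose has been given (aged 1τ).
C_trough = C₀ × r = 2.308 × 0.2306 = 0.5322 mg/L

0.532 mg/L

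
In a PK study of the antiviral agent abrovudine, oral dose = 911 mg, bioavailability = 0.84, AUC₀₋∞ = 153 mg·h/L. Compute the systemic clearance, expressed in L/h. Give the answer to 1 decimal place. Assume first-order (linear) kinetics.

5.0 L/h

CL = F·Dose / AUC = 0.84 × 911 / 153 = 5.002 L/h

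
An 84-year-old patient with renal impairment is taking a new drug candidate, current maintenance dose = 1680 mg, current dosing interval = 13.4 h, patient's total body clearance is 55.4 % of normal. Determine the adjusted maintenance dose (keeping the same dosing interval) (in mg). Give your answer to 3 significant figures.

To keep the same average steady-state level, dosing rate must scale with clearance.
CL ratio = 55.4 / 100 = 0.5540
New dose (same interval) = 1680 × 0.5540 = 930.7 mg

931 mg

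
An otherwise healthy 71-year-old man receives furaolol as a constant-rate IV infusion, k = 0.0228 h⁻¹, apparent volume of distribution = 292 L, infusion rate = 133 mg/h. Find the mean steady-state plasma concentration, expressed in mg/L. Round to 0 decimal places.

20 mg/L

CL = k × Vd = 0.02280 × 292 = 6.658 L/h
At steady state Css = R₀ / CL = 133 / 6.658 = 19.98 mg/L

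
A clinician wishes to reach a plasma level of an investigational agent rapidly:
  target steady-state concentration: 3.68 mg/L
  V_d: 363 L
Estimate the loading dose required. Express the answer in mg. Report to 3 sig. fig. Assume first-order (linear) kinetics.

LD = Css × Vd = 3.68 × 363 = 1336 mg

1340 mg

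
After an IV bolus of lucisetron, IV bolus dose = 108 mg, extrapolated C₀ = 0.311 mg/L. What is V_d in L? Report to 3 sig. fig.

347 L

Vd = Dose / C₀ = 108.0 / 0.311 = 347.3 L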